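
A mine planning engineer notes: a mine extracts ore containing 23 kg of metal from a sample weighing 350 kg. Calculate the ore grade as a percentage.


Ore grade = (metal mass / ore mass) * 100
= (23 / 350) * 100
= 0.06571428571 * 100
= 6.5714%

6.5714%


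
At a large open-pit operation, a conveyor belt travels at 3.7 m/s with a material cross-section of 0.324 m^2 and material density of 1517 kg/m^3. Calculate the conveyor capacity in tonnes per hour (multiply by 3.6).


6546.8866 t/h

Volumetric flow = speed * area
= 3.7 * 0.324 = 1.1988 m^3/s
Mass flow = volumetric * density
= 1.1988 * 1517 = 1818.5796 kg/s
Convert to t/h: multiply by 3.6
Capacity = 1818.5796 * 3.6
= 6546.8866 t/h


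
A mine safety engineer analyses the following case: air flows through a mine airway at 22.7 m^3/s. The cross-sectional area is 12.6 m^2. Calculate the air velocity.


Velocity = flow rate / cross-sectional area
= 22.7 / 12.6
= 1.8016 m/s

1.8016 m/s


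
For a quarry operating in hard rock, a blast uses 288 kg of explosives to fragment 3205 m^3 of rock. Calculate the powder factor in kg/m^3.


Powder factor = explosive mass / rock volume
= 288 / 3205
= 0.0899 kg/m^3

0.0899 kg/m^3


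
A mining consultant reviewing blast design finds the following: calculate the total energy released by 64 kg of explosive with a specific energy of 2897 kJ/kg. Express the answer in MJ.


Energy = mass * specific_energy / 1000
= 64 * 2897 / 1000
= 185408 / 1000
= 185.408 MJ

185.408 MJ


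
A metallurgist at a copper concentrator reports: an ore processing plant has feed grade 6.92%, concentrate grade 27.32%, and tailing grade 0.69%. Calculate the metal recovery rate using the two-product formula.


Using the two-product formula:
R = 100 * c * (f - t) / (f * (c - t))
Numerator = 100 * 27.32 * (6.92 - 0.69)
= 100 * 27.32 * 6.23
= 17020.36
Denominator = 6.92 * (27.32 - 0.69)
= 6.92 * 26.63
= 184.2796
R = 17020.36 / 184.2796
= 92.3616%

92.3616%


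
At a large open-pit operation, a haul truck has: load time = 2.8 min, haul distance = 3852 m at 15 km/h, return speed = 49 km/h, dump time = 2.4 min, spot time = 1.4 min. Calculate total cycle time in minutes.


Convert haul speed to m/min: 15 * 1000/60 = 250 m/min
Haul time = 3852 / 250 = 15.408 min
Convert return speed to m/min: 49 * 1000/60 = 816.6666667 m/min
Return time = 3852 / 816.6666667 = 4.716734694 min
Total cycle time:
= 2.8 + 15.408 + 2.4 + 4.716734694 + 1.4
= 26.7247 min

26.7247 min


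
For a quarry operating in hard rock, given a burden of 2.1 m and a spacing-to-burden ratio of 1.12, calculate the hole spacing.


Spacing = burden * ratio
= 2.1 * 1.12
= 2.352 m

2.352 m


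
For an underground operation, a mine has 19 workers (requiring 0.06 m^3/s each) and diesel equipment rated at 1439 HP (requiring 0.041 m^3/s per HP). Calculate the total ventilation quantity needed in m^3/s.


Airflow for workers:
Q_people = 19 * 0.06 = 1.14 m^3/s
Airflow for diesel equipment:
Q_diesel = 1439 * 0.041 = 58.999 m^3/s
Total ventilation:
Q_total = 1.14 + 58.999
= 60.139 m^3/s

60.139 m^3/s


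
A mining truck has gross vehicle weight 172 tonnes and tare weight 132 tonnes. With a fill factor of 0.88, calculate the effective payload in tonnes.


Maximum payload = gross - tare
= 172 - 132 = 40 tonnes
Effective payload = max payload * fill factor
= 40 * 0.88
= 35.2 tonnes

35.2 tonnes


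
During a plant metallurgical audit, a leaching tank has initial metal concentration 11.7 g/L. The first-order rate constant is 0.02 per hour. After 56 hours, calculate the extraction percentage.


Compute the exponent:
-k * t = -0.02 * 56 = -1.12
Remaining concentration:
C = 11.7 * exp(-1.12)
= 11.7 * 0.3262797946
= 3.817473597 g/L
Extracted = 11.7 - 3.817473597 = 7.882526403 g/L
Extraction % = 7.882526403 / 11.7 * 100
= 67.372%

67.372%


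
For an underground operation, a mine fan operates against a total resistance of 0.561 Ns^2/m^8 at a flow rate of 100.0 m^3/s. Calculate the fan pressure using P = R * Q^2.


5610.0 Pa

Compute Q^2:
Q^2 = 100.0^2 = 10000.0
Compute pressure:
P = R * Q^2 = 0.561 * 10000.0
= 5610.0 Pa


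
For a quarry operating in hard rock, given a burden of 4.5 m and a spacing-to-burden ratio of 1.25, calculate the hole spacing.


5.625 m

Spacing = burden * ratio
= 4.5 * 1.25
= 5.625 m


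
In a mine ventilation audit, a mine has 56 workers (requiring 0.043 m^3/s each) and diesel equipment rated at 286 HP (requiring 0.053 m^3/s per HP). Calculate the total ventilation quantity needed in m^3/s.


Airflow for workers:
Q_people = 56 * 0.043 = 2.408 m^3/s
Airflow for diesel equipment:
Q_diesel = 286 * 0.053 = 15.158 m^3/s
Total ventilation:
Q_total = 2.408 + 15.158
= 17.566 m^3/s

17.566 m^3/s


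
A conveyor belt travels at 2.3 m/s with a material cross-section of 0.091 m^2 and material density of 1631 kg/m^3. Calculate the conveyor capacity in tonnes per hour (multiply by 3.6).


1228.9259 t/h

Volumetric flow = speed * area
= 2.3 * 0.091 = 0.2093 m^3/s
Mass flow = volumetric * density
= 0.2093 * 1631 = 341.3683 kg/s
Convert to t/h: multiply by 3.6
Capacity = 341.3683 * 3.6
= 1228.9259 t/h


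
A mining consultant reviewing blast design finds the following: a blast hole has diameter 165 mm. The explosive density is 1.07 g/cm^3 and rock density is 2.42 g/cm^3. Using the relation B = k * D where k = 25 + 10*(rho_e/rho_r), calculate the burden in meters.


4.8545 m

First, compute k:
rho_e / rho_r = 1.07 / 2.42 = 0.4421487603
k = 25 + 10 * 0.4421487603 = 29.4214876
Then, compute burden:
B = k * D / 1000 = 29.4214876 * 165 / 1000
= 4854.545455 / 1000
= 4.8545 m


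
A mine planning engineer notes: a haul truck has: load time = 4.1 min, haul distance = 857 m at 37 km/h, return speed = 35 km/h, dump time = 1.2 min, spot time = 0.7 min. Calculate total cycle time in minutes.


8.8589 min

Convert haul speed to m/min: 37 * 1000/60 = 616.6666667 m/min
Haul time = 857 / 616.6666667 = 1.38972973 min
Convert return speed to m/min: 35 * 1000/60 = 583.3333333 m/min
Return time = 857 / 583.3333333 = 1.469142857 min
Total cycle time:
= 4.1 + 1.38972973 + 1.2 + 1.469142857 + 0.7
= 8.8589 min


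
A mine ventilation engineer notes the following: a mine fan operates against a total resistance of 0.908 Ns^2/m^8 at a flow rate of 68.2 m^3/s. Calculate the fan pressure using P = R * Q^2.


4223.3259 Pa

Compute Q^2:
Q^2 = 68.2^2 = 4651.24
Compute pressure:
P = R * Q^2 = 0.908 * 4651.24
= 4223.3259 Pa


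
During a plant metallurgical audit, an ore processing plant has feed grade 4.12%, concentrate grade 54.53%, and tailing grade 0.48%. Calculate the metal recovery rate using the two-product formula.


89.1341%

Using the two-product formula:
R = 100 * c * (f - t) / (f * (c - t))
Numerator = 100 * 54.53 * (4.12 - 0.48)
= 100 * 54.53 * 3.64
= 19848.92
Denominator = 4.12 * (54.53 - 0.48)
= 4.12 * 54.05
= 222.686
R = 19848.92 / 222.686
= 89.1341%


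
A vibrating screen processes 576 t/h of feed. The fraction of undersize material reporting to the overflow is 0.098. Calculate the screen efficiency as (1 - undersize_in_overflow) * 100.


90.2%

Screen efficiency = (1 - fraction of undersize in overflow) * 100
= (1 - 0.098) * 100
= 0.902 * 100
= 90.2%


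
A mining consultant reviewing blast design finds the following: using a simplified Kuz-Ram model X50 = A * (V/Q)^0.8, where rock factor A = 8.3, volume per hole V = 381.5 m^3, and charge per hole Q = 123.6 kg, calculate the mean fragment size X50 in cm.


Compute V/Q:
V/Q = 381.5 / 123.6 = 3.086569579
Raise to the power 0.8:
(V/Q)^0.8 = 3.086569579^0.8 = 2.463660481
Multiply by A:
X50 = 8.3 * 2.463660481
= 20.4484 cm

20.4484 cm


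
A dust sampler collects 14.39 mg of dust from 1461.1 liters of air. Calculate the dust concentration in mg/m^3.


Convert liters to m^3: 1 m^3 = 1000 L
Concentration = mass / volume * 1000
= 14.39 / 1461.1 * 1000
= 0.009848744097 * 1000
= 9.8487 mg/m^3

9.8487 mg/m^3


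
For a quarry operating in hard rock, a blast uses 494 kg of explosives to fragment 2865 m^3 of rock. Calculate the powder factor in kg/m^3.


Powder factor = explosive mass / rock volume
= 494 / 2865
= 0.1724 kg/m^3

0.1724 kg/m^3


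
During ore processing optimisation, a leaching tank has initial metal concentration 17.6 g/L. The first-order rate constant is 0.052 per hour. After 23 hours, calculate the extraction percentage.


Compute the exponent:
-k * t = -0.052 * 23 = -1.196
Remaining concentration:
C = 17.6 * exp(-1.196)
= 17.6 * 0.3024014015
= 5.322264667 g/L
Extracted = 17.6 - 5.322264667 = 12.27773533 g/L
Extraction % = 12.27773533 / 17.6 * 100
= 69.7599%

69.7599%


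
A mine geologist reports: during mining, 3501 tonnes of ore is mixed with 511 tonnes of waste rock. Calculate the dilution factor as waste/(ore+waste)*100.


12.7368%

Total material = ore + waste
= 3501 + 511 = 4012 tonnes
Dilution = waste / total * 100
= 511 / 4012 * 100
= 0.1273678963 * 100
= 12.7368%


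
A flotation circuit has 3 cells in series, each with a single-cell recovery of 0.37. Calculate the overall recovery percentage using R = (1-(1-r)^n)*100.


74.9953%

Complement of single-cell recovery:
1 - r = 1 - 0.37 = 0.63
Raise to power n:
(1 - r)^3 = 0.63^3 = 0.250047
Overall recovery:
R = (1 - 0.250047) * 100
= 74.9953%


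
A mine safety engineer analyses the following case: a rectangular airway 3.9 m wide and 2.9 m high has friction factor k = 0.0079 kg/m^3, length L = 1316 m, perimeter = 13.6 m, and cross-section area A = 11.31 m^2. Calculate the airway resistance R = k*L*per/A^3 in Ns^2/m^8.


0.0977 Ns^2/m^8

Compute the numerator:
k * L * per = 0.0079 * 1316 * 13.6
= 141.39104
Compute the denominator:
A^3 = 11.31^3 = 1446.731091
Resistance:
R = 141.39104 / 1446.731091
= 0.0977 Ns^2/m^8


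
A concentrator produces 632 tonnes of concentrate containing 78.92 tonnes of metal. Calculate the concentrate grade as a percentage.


12.4873%

Grade = (metal in concentrate / concentrate mass) * 100
= (78.92 / 632) * 100
= 0.1248734177 * 100
= 12.4873%


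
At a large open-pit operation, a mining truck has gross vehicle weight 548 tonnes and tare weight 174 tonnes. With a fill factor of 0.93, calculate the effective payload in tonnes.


Maximum payload = gross - tare
= 548 - 174 = 374 tonnes
Effective payload = max payload * fill factor
= 374 * 0.93
= 347.82 tonnes

347.82 tonnes


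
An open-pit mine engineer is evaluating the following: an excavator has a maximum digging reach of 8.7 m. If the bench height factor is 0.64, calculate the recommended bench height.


Bench height = reach * factor
= 8.7 * 0.64
= 5.568 m

5.568 m


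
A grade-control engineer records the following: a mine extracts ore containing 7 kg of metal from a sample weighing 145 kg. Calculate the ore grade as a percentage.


4.8276%

Ore grade = (metal mass / ore mass) * 100
= (7 / 145) * 100
= 0.04827586207 * 100
= 4.8276%


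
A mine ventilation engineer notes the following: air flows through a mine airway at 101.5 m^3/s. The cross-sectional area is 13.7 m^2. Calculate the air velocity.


7.4088 m/s

Velocity = flow rate / cross-sectional area
= 101.5 / 13.7
= 7.4088 m/s


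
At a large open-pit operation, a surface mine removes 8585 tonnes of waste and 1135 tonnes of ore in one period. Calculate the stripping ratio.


7.5639

Stripping ratio = waste tonnage / ore tonnage
= 8585 / 1135
= 7.5639


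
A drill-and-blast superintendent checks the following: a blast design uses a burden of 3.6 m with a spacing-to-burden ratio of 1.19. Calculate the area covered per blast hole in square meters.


15.4224 m^2

First, find the spacing:
Spacing = burden * ratio = 3.6 * 1.19
= 4.284 m
Then, calculate the area:
Area = burden * spacing = 3.6 * 4.284
= 15.4224 m^2


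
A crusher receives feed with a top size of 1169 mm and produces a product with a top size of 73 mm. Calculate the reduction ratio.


Reduction ratio = feed size / product size
= 1169 / 73
= 16.0137

16.0137


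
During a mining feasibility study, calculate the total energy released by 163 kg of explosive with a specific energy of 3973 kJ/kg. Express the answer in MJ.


647.599 MJ

Energy = mass * specific_energy / 1000
= 163 * 3973 / 1000
= 647599 / 1000
= 647.599 MJ


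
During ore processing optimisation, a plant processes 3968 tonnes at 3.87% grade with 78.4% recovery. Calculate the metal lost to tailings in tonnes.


33.1693 tonnes

Total metal in feed:
= 3968 * 3.87 / 100 = 153.5616 tonnes
Metal recovered:
= 153.5616 * 78.4 / 100 = 120.3922944 tonnes
Metal lost to tailings:
= 153.5616 - 120.3922944
= 33.1693 tonnes


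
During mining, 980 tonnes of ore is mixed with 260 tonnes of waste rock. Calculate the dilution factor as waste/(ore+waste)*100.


20.9677%

Total material = ore + waste
= 980 + 260 = 1240 tonnes
Dilution = waste / total * 100
= 260 / 1240 * 100
= 0.2096774194 * 100
= 20.9677%


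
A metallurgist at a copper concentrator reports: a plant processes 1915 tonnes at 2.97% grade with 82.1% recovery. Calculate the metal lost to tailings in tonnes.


Total metal in feed:
= 1915 * 2.97 / 100 = 56.8755 tonnes
Metal recovered:
= 56.8755 * 82.1 / 100 = 46.6947855 tonnes
Metal lost to tailings:
= 56.8755 - 46.6947855
= 10.1807 tonnes

10.1807 tonnes


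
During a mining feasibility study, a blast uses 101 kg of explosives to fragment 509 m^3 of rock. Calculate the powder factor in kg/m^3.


Powder factor = explosive mass / rock volume
= 101 / 509
= 0.1984 kg/m^3

0.1984 kg/m^3


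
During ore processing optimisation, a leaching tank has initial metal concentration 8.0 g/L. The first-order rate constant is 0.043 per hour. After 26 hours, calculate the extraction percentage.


Compute the exponent:
-k * t = -0.043 * 26 = -1.118
Remaining concentration:
C = 8.0 * exp(-1.118)
= 8.0 * 0.3269330072
= 2.615464058 g/L
Extracted = 8.0 - 2.615464058 = 5.384535942 g/L
Extraction % = 5.384535942 / 8.0 * 100
= 67.3067%

67.3067%


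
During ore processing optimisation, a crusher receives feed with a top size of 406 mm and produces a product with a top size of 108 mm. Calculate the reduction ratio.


Reduction ratio = feed size / product size
= 406 / 108
= 3.7593

3.7593


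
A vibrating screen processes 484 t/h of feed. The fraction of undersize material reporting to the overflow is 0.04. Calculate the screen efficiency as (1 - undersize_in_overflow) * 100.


96.0%

Screen efficiency = (1 - fraction of undersize in overflow) * 100
= (1 - 0.04) * 100
= 0.96 * 100
= 96.0%


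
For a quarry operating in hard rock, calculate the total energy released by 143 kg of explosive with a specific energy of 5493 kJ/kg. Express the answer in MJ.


Energy = mass * specific_energy / 1000
= 143 * 5493 / 1000
= 785499 / 1000
= 785.499 MJ

785.499 MJ


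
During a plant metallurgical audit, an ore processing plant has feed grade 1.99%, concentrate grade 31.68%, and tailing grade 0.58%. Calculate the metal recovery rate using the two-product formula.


72.1757%

Using the two-product formula:
R = 100 * c * (f - t) / (f * (c - t))
Numerator = 100 * 31.68 * (1.99 - 0.58)
= 100 * 31.68 * 1.41
= 4466.88
Denominator = 1.99 * (31.68 - 0.58)
= 1.99 * 31.1
= 61.889
R = 4466.88 / 61.889
= 72.1757%


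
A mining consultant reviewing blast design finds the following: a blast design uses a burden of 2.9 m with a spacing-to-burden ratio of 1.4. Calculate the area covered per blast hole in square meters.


First, find the spacing:
Spacing = burden * ratio = 2.9 * 1.4
= 4.06 m
Then, calculate the area:
Area = burden * spacing = 2.9 * 4.06
= 11.774 m^2

11.774 m^2


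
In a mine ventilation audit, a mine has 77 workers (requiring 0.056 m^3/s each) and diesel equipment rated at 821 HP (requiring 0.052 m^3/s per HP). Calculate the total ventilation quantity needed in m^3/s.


Airflow for workers:
Q_people = 77 * 0.056 = 4.312 m^3/s
Airflow for diesel equipment:
Q_diesel = 821 * 0.052 = 42.692 m^3/s
Total ventilation:
Q_total = 4.312 + 42.692
= 47.004 m^3/s

47.004 m^3/s


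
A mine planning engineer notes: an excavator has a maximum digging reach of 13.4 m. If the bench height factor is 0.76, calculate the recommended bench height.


10.184 m

Bench height = reach * factor
= 13.4 * 0.76
= 10.184 m


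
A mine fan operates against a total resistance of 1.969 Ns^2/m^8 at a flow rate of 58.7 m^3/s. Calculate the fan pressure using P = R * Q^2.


Compute Q^2:
Q^2 = 58.7^2 = 3445.69
Compute pressure:
P = R * Q^2 = 1.969 * 3445.69
= 6784.5636 Pa

6784.5636 Pa


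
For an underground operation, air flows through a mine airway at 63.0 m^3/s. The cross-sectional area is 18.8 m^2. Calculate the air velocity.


3.3511 m/s

Velocity = flow rate / cross-sectional area
= 63.0 / 18.8
= 3.3511 m/s


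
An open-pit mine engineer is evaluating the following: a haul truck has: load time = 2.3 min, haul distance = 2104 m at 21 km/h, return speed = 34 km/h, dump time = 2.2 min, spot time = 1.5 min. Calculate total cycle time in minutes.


Convert haul speed to m/min: 21 * 1000/60 = 350 m/min
Haul time = 2104 / 350 = 6.011428571 min
Convert return speed to m/min: 34 * 1000/60 = 566.6666667 m/min
Return time = 2104 / 566.6666667 = 3.712941176 min
Total cycle time:
= 2.3 + 6.011428571 + 2.2 + 3.712941176 + 1.5
= 15.7244 min

15.7244 min


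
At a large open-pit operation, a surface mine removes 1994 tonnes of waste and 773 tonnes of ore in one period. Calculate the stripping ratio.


Stripping ratio = waste tonnage / ore tonnage
= 1994 / 773
= 2.5796

2.5796


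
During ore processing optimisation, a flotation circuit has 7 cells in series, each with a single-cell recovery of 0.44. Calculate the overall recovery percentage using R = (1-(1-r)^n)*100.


98.2729%

Complement of single-cell recovery:
1 - r = 1 - 0.44 = 0.56
Raise to power n:
(1 - r)^7 = 0.56^7 = 0.0172709485
Overall recovery:
R = (1 - 0.0172709485) * 100
= 98.2729%


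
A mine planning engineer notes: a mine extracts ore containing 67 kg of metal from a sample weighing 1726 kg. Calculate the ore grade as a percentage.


Ore grade = (metal mass / ore mass) * 100
= (67 / 1726) * 100
= 0.03881807648 * 100
= 3.8818%

3.8818%


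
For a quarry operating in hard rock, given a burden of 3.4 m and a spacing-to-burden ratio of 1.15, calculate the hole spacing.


Spacing = burden * ratio
= 3.4 * 1.15
= 3.91 m

3.91 m


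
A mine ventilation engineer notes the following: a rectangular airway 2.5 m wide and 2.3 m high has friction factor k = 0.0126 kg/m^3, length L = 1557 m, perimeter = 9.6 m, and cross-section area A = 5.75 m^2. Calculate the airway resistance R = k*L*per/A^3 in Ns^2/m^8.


0.9907 Ns^2/m^8

Compute the numerator:
k * L * per = 0.0126 * 1557 * 9.6
= 188.33472
Compute the denominator:
A^3 = 5.75^3 = 190.109375
Resistance:
R = 188.33472 / 190.109375
= 0.9907 Ns^2/m^8


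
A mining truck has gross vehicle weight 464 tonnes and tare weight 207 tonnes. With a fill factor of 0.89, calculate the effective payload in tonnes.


Maximum payload = gross - tare
= 464 - 207 = 257 tonnes
Effective payload = max payload * fill factor
= 257 * 0.89
= 228.73 tonnes

228.73 tonnes


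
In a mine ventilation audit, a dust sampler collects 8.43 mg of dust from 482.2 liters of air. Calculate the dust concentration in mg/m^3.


Convert liters to m^3: 1 m^3 = 1000 L
Concentration = mass / volume * 1000
= 8.43 / 482.2 * 1000
= 0.01748237246 * 1000
= 17.4824 mg/m^3

17.4824 mg/m^3


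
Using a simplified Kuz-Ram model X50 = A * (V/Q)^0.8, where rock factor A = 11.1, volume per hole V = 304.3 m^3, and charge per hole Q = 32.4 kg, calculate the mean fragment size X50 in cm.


66.6083 cm

Compute V/Q:
V/Q = 304.3 / 32.4 = 9.391975309
Raise to the power 0.8:
(V/Q)^0.8 = 9.391975309^0.8 = 6.000750275
Multiply by A:
X50 = 11.1 * 6.000750275
= 66.6083 cm


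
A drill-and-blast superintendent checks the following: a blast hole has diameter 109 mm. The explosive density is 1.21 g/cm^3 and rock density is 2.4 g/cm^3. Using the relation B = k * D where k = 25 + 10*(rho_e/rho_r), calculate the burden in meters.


First, compute k:
rho_e / rho_r = 1.21 / 2.4 = 0.5041666667
k = 25 + 10 * 0.5041666667 = 30.04166667
Then, compute burden:
B = k * D / 1000 = 30.04166667 * 109 / 1000
= 3274.541667 / 1000
= 3.2745 m

3.2745 m


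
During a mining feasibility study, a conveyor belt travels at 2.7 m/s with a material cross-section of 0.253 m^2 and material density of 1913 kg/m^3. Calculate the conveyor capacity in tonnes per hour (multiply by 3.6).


Volumetric flow = speed * area
= 2.7 * 0.253 = 0.6831 m^3/s
Mass flow = volumetric * density
= 0.6831 * 1913 = 1306.7703 kg/s
Convert to t/h: multiply by 3.6
Capacity = 1306.7703 * 3.6
= 4704.3731 t/h

4704.3731 t/h


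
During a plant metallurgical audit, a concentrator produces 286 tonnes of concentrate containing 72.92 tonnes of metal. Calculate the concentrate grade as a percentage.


Grade = (metal in concentrate / concentrate mass) * 100
= (72.92 / 286) * 100
= 0.254965035 * 100
= 25.4965%

25.4965%


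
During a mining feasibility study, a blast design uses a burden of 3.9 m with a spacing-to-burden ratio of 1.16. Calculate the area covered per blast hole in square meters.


17.6436 m^2

First, find the spacing:
Spacing = burden * ratio = 3.9 * 1.16
= 4.524 m
Then, calculate the area:
Area = burden * spacing = 3.9 * 4.524
= 17.6436 m^2


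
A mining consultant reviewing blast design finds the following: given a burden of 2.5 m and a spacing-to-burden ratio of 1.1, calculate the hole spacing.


2.75 m

Spacing = burden * ratio
= 2.5 * 1.1
= 2.75 m


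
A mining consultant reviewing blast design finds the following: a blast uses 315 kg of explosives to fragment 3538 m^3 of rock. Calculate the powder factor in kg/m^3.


0.089 kg/m^3

Powder factor = explosive mass / rock volume
= 315 / 3538
= 0.089 kg/m^3


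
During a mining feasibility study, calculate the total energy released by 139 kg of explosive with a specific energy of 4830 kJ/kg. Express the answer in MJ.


671.37 MJ

Energy = mass * specific_energy / 1000
= 139 * 4830 / 1000
= 671370 / 1000
= 671.37 MJ


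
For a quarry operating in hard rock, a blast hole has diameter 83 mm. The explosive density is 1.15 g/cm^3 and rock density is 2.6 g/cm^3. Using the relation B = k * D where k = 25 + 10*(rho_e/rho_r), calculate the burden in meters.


First, compute k:
rho_e / rho_r = 1.15 / 2.6 = 0.4423076923
k = 25 + 10 * 0.4423076923 = 29.42307692
Then, compute burden:
B = k * D / 1000 = 29.42307692 * 83 / 1000
= 2442.115385 / 1000
= 2.4421 m

2.4421 m


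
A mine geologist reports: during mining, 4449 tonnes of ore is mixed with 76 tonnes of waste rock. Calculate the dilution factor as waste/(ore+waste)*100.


1.6796%

Total material = ore + waste
= 4449 + 76 = 4525 tonnes
Dilution = waste / total * 100
= 76 / 4525 * 100
= 0.01679558011 * 100
= 1.6796%


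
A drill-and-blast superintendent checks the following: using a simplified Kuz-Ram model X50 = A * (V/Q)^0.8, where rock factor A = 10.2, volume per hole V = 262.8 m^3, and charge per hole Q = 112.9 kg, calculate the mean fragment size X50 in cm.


Compute V/Q:
V/Q = 262.8 / 112.9 = 2.327723649
Raise to the power 0.8:
(V/Q)^0.8 = 2.327723649^0.8 = 1.965826274
Multiply by A:
X50 = 10.2 * 1.965826274
= 20.0514 cm

20.0514 cm


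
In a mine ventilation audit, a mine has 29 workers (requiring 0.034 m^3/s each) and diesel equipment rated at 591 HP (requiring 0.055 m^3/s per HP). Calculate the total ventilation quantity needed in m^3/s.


33.491 m^3/s

Airflow for workers:
Q_people = 29 * 0.034 = 0.986 m^3/s
Airflow for diesel equipment:
Q_diesel = 591 * 0.055 = 32.505 m^3/s
Total ventilation:
Q_total = 0.986 + 32.505
= 33.491 m^3/s


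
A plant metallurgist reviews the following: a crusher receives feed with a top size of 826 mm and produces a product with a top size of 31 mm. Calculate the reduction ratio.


Reduction ratio = feed size / product size
= 826 / 31
= 26.6452

26.6452


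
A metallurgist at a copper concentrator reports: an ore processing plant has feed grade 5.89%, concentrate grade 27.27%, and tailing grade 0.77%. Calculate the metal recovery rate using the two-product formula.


Using the two-product formula:
R = 100 * c * (f - t) / (f * (c - t))
Numerator = 100 * 27.27 * (5.89 - 0.77)
= 100 * 27.27 * 5.12
= 13962.24
Denominator = 5.89 * (27.27 - 0.77)
= 5.89 * 26.5
= 156.085
R = 13962.24 / 156.085
= 89.4528%

89.4528%


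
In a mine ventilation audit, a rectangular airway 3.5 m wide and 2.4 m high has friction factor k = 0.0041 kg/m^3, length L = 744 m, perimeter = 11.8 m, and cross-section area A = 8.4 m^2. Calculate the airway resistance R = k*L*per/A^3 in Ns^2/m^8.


0.0607 Ns^2/m^8

Compute the numerator:
k * L * per = 0.0041 * 744 * 11.8
= 35.99472
Compute the denominator:
A^3 = 8.4^3 = 592.704
Resistance:
R = 35.99472 / 592.704
= 0.0607 Ns^2/m^8


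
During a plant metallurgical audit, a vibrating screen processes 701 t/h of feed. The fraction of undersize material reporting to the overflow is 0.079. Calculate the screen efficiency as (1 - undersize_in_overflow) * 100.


92.1%

Screen efficiency = (1 - fraction of undersize in overflow) * 100
= (1 - 0.079) * 100
= 0.921 * 100
= 92.1%


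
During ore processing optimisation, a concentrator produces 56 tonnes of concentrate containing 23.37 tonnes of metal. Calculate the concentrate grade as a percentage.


Grade = (metal in concentrate / concentrate mass) * 100
= (23.37 / 56) * 100
= 0.4173214286 * 100
= 41.7321%

41.7321%


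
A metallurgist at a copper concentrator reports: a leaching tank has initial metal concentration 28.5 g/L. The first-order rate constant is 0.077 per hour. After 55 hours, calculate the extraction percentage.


Compute the exponent:
-k * t = -0.077 * 55 = -4.235
Remaining concentration:
C = 28.5 * exp(-4.235)
= 28.5 * 0.0144798102
= 0.4126745906 g/L
Extracted = 28.5 - 0.4126745906 = 28.08732541 g/L
Extraction % = 28.08732541 / 28.5 * 100
= 98.552%

98.552%


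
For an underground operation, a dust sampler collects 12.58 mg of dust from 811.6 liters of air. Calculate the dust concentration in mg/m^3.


Convert liters to m^3: 1 m^3 = 1000 L
Concentration = mass / volume * 1000
= 12.58 / 811.6 * 1000
= 0.01550024643 * 1000
= 15.5002 mg/m^3

15.5002 mg/m^3


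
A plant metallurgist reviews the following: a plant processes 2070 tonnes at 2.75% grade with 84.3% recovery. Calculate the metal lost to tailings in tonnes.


Total metal in feed:
= 2070 * 2.75 / 100 = 56.925 tonnes
Metal recovered:
= 56.925 * 84.3 / 100 = 47.987775 tonnes
Metal lost to tailings:
= 56.925 - 47.987775
= 8.9372 tonnes

8.9372 tonnes


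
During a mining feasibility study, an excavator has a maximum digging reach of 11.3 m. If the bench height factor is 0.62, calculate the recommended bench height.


Bench height = reach * factor
= 11.3 * 0.62
= 7.006 m

7.006 m


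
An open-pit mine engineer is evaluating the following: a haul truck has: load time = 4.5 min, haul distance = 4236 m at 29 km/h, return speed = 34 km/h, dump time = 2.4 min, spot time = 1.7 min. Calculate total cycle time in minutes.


24.8394 min

Convert haul speed to m/min: 29 * 1000/60 = 483.3333333 m/min
Haul time = 4236 / 483.3333333 = 8.764137931 min
Convert return speed to m/min: 34 * 1000/60 = 566.6666667 m/min
Return time = 4236 / 566.6666667 = 7.475294118 min
Total cycle time:
= 4.5 + 8.764137931 + 2.4 + 7.475294118 + 1.7
= 24.8394 min


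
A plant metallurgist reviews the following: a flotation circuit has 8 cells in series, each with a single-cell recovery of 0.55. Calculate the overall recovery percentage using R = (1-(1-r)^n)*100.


Complement of single-cell recovery:
1 - r = 1 - 0.55 = 0.45
Raise to power n:
(1 - r)^8 = 0.45^8 = 0.001681512539
Overall recovery:
R = (1 - 0.001681512539) * 100
= 99.8318%

99.8318%


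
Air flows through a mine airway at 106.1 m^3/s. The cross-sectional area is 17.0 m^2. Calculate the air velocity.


Velocity = flow rate / cross-sectional area
= 106.1 / 17.0
= 6.2412 m/s

6.2412 m/s


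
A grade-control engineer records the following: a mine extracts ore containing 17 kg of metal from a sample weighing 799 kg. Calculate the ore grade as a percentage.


Ore grade = (metal mass / ore mass) * 100
= (17 / 799) * 100
= 0.02127659574 * 100
= 2.1277%

2.1277%


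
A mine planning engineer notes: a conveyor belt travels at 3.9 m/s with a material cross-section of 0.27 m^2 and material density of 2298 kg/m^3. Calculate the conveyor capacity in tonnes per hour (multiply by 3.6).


8711.2584 t/h

Volumetric flow = speed * area
= 3.9 * 0.27 = 1.053 m^3/s
Mass flow = volumetric * density
= 1.053 * 2298 = 2419.794 kg/s
Convert to t/h: multiply by 3.6
Capacity = 2419.794 * 3.6
= 8711.2584 t/h


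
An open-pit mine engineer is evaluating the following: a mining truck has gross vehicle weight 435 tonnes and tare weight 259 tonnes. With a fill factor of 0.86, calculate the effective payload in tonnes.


Maximum payload = gross - tare
= 435 - 259 = 176 tonnes
Effective payload = max payload * fill factor
= 176 * 0.86
= 151.36 tonnes

151.36 tonnes


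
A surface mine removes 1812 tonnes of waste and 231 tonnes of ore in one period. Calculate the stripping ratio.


7.8442

Stripping ratio = waste tonnage / ore tonnage
= 1812 / 231
= 7.8442


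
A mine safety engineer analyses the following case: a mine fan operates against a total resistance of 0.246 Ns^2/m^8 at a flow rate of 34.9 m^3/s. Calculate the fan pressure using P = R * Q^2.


299.6305 Pa

Compute Q^2:
Q^2 = 34.9^2 = 1218.01
Compute pressure:
P = R * Q^2 = 0.246 * 1218.01
= 299.6305 Pa


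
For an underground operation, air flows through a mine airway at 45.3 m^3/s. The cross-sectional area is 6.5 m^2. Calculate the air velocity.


Velocity = flow rate / cross-sectional area
= 45.3 / 6.5
= 6.9692 m/s

6.9692 m/s


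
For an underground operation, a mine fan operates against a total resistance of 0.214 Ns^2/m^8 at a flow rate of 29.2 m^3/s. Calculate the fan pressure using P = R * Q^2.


182.465 Pa

Compute Q^2:
Q^2 = 29.2^2 = 852.64
Compute pressure:
P = R * Q^2 = 0.214 * 852.64
= 182.465 Pa


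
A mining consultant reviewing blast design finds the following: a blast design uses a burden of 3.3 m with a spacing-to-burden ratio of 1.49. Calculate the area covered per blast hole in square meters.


First, find the spacing:
Spacing = burden * ratio = 3.3 * 1.49
= 4.917 m
Then, calculate the area:
Area = burden * spacing = 3.3 * 4.917
= 16.2261 m^2

16.2261 m^2


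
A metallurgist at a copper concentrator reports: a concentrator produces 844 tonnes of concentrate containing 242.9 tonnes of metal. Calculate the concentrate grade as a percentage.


Grade = (metal in concentrate / concentrate mass) * 100
= (242.9 / 844) * 100
= 0.2877962085 * 100
= 28.7796%

28.7796%


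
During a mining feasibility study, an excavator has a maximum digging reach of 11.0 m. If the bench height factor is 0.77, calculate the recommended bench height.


Bench height = reach * factor
= 11.0 * 0.77
= 8.47 m

8.47 m


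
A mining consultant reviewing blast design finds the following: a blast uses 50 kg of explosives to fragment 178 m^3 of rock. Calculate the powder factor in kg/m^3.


0.2809 kg/m^3

Powder factor = explosive mass / rock volume
= 50 / 178
= 0.2809 kg/m^3


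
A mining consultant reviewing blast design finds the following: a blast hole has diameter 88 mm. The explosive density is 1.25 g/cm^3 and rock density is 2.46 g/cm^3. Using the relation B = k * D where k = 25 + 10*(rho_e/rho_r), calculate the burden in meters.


2.6472 m

First, compute k:
rho_e / rho_r = 1.25 / 2.46 = 0.5081300813
k = 25 + 10 * 0.5081300813 = 30.08130081
Then, compute burden:
B = k * D / 1000 = 30.08130081 * 88 / 1000
= 2647.154472 / 1000
= 2.6472 m


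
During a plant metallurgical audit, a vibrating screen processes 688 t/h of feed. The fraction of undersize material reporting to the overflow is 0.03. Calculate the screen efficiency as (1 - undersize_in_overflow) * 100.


97.0%

Screen efficiency = (1 - fraction of undersize in overflow) * 100
= (1 - 0.03) * 100
= 0.97 * 100
= 97.0%


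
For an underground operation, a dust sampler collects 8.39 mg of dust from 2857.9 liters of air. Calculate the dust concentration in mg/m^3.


2.9357 mg/m^3

Convert liters to m^3: 1 m^3 = 1000 L
Concentration = mass / volume * 1000
= 8.39 / 2857.9 * 1000
= 0.002935722034 * 1000
= 2.9357 mg/m^3


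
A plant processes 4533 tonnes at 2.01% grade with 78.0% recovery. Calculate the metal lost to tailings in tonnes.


Total metal in feed:
= 4533 * 2.01 / 100 = 91.1133 tonnes
Metal recovered:
= 91.1133 * 78.0 / 100 = 71.068374 tonnes
Metal lost to tailings:
= 91.1133 - 71.068374
= 20.0449 tonnes

20.0449 tonnes


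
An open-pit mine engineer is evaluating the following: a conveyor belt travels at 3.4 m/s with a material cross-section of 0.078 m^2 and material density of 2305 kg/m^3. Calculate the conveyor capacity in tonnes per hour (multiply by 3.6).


Volumetric flow = speed * area
= 3.4 * 0.078 = 0.2652 m^3/s
Mass flow = volumetric * density
= 0.2652 * 2305 = 611.286 kg/s
Convert to t/h: multiply by 3.6
Capacity = 611.286 * 3.6
= 2200.6296 t/h

2200.6296 t/h


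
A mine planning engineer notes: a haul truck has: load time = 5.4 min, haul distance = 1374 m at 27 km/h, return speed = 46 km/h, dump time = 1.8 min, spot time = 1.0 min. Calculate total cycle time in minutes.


Convert haul speed to m/min: 27 * 1000/60 = 450 m/min
Haul time = 1374 / 450 = 3.053333333 min
Convert return speed to m/min: 46 * 1000/60 = 766.6666667 m/min
Return time = 1374 / 766.6666667 = 1.792173913 min
Total cycle time:
= 5.4 + 3.053333333 + 1.8 + 1.792173913 + 1.0
= 13.0455 min

13.0455 min


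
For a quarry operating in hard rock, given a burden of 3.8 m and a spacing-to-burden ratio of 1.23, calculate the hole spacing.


Spacing = burden * ratio
= 3.8 * 1.23
= 4.674 m

4.674 m


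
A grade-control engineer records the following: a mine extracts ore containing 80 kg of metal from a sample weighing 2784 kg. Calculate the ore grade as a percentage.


Ore grade = (metal mass / ore mass) * 100
= (80 / 2784) * 100
= 0.02873563218 * 100
= 2.8736%

2.8736%


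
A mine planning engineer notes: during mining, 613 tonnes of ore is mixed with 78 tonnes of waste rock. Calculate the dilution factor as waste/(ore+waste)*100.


Total material = ore + waste
= 613 + 78 = 691 tonnes
Dilution = waste / total * 100
= 78 / 691 * 100
= 0.1128798842 * 100
= 11.288%

11.288%


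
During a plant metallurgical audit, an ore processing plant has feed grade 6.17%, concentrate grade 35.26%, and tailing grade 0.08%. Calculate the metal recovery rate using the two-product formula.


Using the two-product formula:
R = 100 * c * (f - t) / (f * (c - t))
Numerator = 100 * 35.26 * (6.17 - 0.08)
= 100 * 35.26 * 6.09
= 21473.34
Denominator = 6.17 * (35.26 - 0.08)
= 6.17 * 35.18
= 217.0606
R = 21473.34 / 217.0606
= 98.9279%

98.9279%


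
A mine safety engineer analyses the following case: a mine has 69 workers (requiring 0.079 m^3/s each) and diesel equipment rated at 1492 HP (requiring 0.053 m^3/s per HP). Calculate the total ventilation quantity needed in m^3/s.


84.527 m^3/s

Airflow for workers:
Q_people = 69 * 0.079 = 5.451 m^3/s
Airflow for diesel equipment:
Q_diesel = 1492 * 0.053 = 79.076 m^3/s
Total ventilation:
Q_total = 5.451 + 79.076
= 84.527 m^3/s


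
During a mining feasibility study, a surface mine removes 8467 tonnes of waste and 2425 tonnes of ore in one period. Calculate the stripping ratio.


3.4915

Stripping ratio = waste tonnage / ore tonnage
= 8467 / 2425
= 3.4915


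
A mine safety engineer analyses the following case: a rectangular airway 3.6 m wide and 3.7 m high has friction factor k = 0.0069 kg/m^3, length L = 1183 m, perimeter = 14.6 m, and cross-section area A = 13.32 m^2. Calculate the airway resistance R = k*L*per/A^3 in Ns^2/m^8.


Compute the numerator:
k * L * per = 0.0069 * 1183 * 14.6
= 119.17542
Compute the denominator:
A^3 = 13.32^3 = 2363.266368
Resistance:
R = 119.17542 / 2363.266368
= 0.0504 Ns^2/m^8

0.0504 Ns^2/m^8


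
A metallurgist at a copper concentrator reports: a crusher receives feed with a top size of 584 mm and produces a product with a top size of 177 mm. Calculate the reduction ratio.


3.2994

Reduction ratio = feed size / product size
= 584 / 177
= 3.2994


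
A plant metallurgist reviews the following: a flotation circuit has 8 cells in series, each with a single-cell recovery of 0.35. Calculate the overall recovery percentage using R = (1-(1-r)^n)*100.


Complement of single-cell recovery:
1 - r = 1 - 0.35 = 0.65
Raise to power n:
(1 - r)^8 = 0.65^8 = 0.03186448129
Overall recovery:
R = (1 - 0.03186448129) * 100
= 96.8136%

96.8136%


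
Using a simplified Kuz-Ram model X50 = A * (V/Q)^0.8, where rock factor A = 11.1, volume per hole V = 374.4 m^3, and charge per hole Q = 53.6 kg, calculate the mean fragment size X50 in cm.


Compute V/Q:
V/Q = 374.4 / 53.6 = 6.985074627
Raise to the power 0.8:
(V/Q)^0.8 = 6.985074627^0.8 = 4.735183791
Multiply by A:
X50 = 11.1 * 4.735183791
= 52.5605 cm

52.5605 cm


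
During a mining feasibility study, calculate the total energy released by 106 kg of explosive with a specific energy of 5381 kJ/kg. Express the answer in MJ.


570.386 MJ

Energy = mass * specific_energy / 1000
= 106 * 5381 / 1000
= 570386 / 1000
= 570.386 MJ


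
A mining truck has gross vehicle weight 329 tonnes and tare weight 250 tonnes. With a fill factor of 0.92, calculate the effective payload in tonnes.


Maximum payload = gross - tare
= 329 - 250 = 79 tonnes
Effective payload = max payload * fill factor
= 79 * 0.92
= 72.68 tonnes

72.68 tonnes


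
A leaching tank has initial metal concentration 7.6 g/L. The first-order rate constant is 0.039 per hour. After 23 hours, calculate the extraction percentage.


59.2209%

Compute the exponent:
-k * t = -0.039 * 23 = -0.897
Remaining concentration:
C = 7.6 * exp(-0.897)
= 7.6 * 0.4077912001
= 3.099213121 g/L
Extracted = 7.6 - 3.099213121 = 4.500786879 g/L
Extraction % = 4.500786879 / 7.6 * 100
= 59.2209%


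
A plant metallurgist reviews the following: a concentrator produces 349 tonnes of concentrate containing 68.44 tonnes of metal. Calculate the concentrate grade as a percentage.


Grade = (metal in concentrate / concentrate mass) * 100
= (68.44 / 349) * 100
= 0.1961031519 * 100
= 19.6103%

19.6103%


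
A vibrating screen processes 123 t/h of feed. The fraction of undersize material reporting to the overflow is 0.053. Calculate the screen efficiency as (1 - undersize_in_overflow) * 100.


94.7%

Screen efficiency = (1 - fraction of undersize in overflow) * 100
= (1 - 0.053) * 100
= 0.947 * 100
= 94.7%


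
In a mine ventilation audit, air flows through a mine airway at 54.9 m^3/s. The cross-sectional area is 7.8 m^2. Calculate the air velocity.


7.0385 m/s

Velocity = flow rate / cross-sectional area
= 54.9 / 7.8
= 7.0385 m/s


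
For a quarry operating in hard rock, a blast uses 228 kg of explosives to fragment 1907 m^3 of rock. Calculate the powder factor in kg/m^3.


0.1196 kg/m^3

Powder factor = explosive mass / rock volume
= 228 / 1907
= 0.1196 kg/m^3


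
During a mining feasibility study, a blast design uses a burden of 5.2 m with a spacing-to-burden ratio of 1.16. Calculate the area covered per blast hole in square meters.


31.3664 m^2

First, find the spacing:
Spacing = burden * ratio = 5.2 * 1.16
= 6.032 m
Then, calculate the area:
Area = burden * spacing = 5.2 * 6.032
= 31.3664 m^2


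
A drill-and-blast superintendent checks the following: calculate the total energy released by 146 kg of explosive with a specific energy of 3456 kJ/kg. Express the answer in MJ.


504.576 MJ

Energy = mass * specific_energy / 1000
= 146 * 3456 / 1000
= 504576 / 1000
= 504.576 MJ
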